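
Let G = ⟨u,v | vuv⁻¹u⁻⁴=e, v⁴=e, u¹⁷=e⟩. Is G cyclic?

Every cyclic group is abelian. But u·v = uv while v·u = u⁴v, so u·v ≠ v·u and G is not abelian. Hence G is not cyclic.

Answer: No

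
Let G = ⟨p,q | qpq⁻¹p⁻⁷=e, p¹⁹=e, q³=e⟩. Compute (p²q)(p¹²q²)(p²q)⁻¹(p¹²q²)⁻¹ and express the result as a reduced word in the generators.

[(p²q), (p¹²q²)] = (p²q)·(p¹²q²)·(p²q)⁻¹·(p¹²q²)⁻¹.
  (p²q) · (p¹²q²) = p¹⁰
  (p¹⁰) · (p¹⁶q²) = p⁷q²
  (p⁷q²) · (p¹¹q) = p¹⁴

Answer: p¹⁴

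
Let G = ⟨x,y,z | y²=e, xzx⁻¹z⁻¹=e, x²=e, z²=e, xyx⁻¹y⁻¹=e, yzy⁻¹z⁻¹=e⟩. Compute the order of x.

Compute successive powers until reaching e:
  x¹ = x, x² = e.
The smallest positive k with xᵏ = e is 2.

Answer: 2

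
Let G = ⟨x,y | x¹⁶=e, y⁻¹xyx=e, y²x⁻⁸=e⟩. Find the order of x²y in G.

Compute successive powers until reaching e:
  (x²y)¹ = x²y, (x²y)² = x⁸, (x²y)³ = x²y⁻¹, (x²y)⁴ = e.
The smallest positive k with (x²y)ᵏ = e is 4.

Answer: 4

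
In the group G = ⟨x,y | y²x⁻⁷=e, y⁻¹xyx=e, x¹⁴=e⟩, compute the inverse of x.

The order of x is 14 (smallest k with xᵏ = e), so x⁻¹ = x¹³ = x¹³.
Check: x · (x¹³) → x · x¹³ = e, giving e as required.

Answer: x¹³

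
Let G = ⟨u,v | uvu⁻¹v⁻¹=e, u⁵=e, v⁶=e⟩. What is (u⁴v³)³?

Compute successive powers of (u⁴v³), reducing at each step:
  (u⁴v³)²: (u⁴v³) · u⁴ = u³v³;   (u³v³) · v³ = u³
  (u⁴v³)³: (u³) · u⁴ = u²;   (u²) · v³ = u²v³

Answer: u²v³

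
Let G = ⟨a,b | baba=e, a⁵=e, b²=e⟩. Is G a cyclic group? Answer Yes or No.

Every cyclic group is abelian. But a·b = ab while b·a = a⁴b, so a·b ≠ b·a and G is not abelian. Hence G is not cyclic.

Answer: No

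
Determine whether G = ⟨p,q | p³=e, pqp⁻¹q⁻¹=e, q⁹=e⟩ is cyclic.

|G| = 27, but the maximum element order in G is 9 < 27. No single element generates all of G, so G is not cyclic.

Answer: No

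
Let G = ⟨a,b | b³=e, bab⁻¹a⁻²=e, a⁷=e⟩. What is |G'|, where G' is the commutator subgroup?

G' = [G, G] is generated by all commutators. The generator-pair commutators are: [a, b] = a⁶.
The subgroup they normally generate is {e, a, a², a³, a⁴, a⁵, a⁶}, of order 7.
Check: |G/G'| = 21/7 = 3 is the order of the abelianisation.

Answer: 7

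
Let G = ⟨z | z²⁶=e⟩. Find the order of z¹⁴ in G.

Compute successive powers until reaching e:
  (z¹⁴)¹ = z¹⁴, (z¹⁴)² = z², (z¹⁴)³ = z¹⁶, (z¹⁴)⁴ = z⁴, (z¹⁴)⁵ = z¹⁸, (z¹⁴)⁶ = z⁶, (z¹⁴)⁷ = z²⁰, (z¹⁴)⁸ = z⁸, (z¹⁴)⁹ = z²², (z¹⁴)¹⁰ = z¹⁰, (z¹⁴)¹¹ = z²⁴, (z¹⁴)¹² = z¹², (z¹⁴)¹³ = e.
The smallest positive k with (z¹⁴)ᵏ = e is 13.

Answer: 13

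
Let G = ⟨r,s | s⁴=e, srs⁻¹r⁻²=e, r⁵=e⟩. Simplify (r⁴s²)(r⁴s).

Compute (r⁴s²) · (r⁴s) by multiplying left to right and reducing via the relations at each step:
  (r⁴s²) · r⁴ = s²
  (s²) · s = s³

Answer: s³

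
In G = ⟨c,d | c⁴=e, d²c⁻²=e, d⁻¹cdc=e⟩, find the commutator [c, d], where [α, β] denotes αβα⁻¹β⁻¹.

[c, d] = c·d·c⁻¹·d⁻¹.
  c · d = cd
  (cd) · (c³) = d⁻¹
  (d⁻¹) · (d⁻¹) = c²

Answer: c²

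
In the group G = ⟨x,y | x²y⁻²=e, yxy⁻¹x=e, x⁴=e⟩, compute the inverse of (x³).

The order of (x³) is 4 (smallest k with (x³)ᵏ = e), so (x³)⁻¹ = (x³)³ = x.
Check: (x³) · x → (x³) · x = e, giving e as required.

Answer: x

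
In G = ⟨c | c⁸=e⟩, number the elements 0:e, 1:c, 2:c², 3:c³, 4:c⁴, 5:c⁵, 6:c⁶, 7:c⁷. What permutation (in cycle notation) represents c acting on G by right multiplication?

(0 1 2 3 4 5 6 7)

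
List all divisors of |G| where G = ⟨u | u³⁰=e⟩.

|G| = 30 = 2 · 3 · 5. By Lagrange's theorem the order of any subgroup divides 30; the divisors of 30 are 1, 2, 3, 5, 6, 10, 15, 30.

Answer: 1, 2, 3, 5, 6, 10, 15, 30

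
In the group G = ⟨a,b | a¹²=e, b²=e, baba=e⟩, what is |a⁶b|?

Compute successive powers until reaching e:
  (a⁶b)¹ = a⁶b, (a⁶b)² = e.
The smallest positive k with (a⁶b)ᵏ = e is 2.

Answer: 2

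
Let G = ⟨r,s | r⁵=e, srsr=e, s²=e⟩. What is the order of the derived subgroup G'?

G' = [G, G] is generated by all commutators. The generator-pair commutators are: [r, s] = r².
The subgroup they normally generate is {e, r, r², r³, r⁴}, of order 5.
Check: |G/G'| = 10/5 = 2 is the order of the abelianisation.

Answer: 5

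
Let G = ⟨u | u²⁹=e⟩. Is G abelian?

G has a single generator, so G is cyclic and hence abelian.

Answer: Yes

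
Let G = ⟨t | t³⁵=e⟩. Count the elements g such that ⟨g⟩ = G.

G is cyclic of order 35. An element generates G iff its order is 35, and a cyclic group of order 35 has exactly φ(35) = 24 such elements.

Answer: 24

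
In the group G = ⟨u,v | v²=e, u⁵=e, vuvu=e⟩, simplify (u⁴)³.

Compute successive powers of (u⁴), reducing at each step:
  (u⁴)²: (u⁴) · u⁴ = u³
  (u⁴)³: (u³) · u⁴ = u²

Answer: u²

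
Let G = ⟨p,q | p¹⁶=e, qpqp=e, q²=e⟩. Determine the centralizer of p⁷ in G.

⟨p⁷⟩ ⊆ C_G(p⁷) since powers of p⁷ commute with p⁷; so |C_G(p⁷)| ≥ |⟨p⁷⟩| = 16.
By orbit–stabilizer, |C_G(p⁷)| = |G| / |conj. class of p⁷| = 32 / 2 = 16.
The 16 elements commuting with p⁷ are {e, p, p², p³, p⁴, p⁵, p⁶, p⁷, p⁸, p⁹, p¹⁰, p¹¹, p¹², p¹³, p¹⁴, p¹⁵}.

Answer: {e, p, p², p³, p⁴, p⁵, p⁶, p⁷, p⁸, p⁹, p¹⁰, p¹¹, p¹², p¹³, p¹⁴, p¹⁵}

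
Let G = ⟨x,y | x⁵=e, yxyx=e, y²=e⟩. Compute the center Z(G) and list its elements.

An element z ∈ Z(G) iff z commutes with every generator.
For example e is central: e·x = x = x·e; e·y = y = y·e.
Whereas x ∉ Z(G) since x·y = xy ≠ x⁴y = y·x.
Checking each of the 10 elements this way gives Z(G) = {e}, of order 1.

Answer: {e}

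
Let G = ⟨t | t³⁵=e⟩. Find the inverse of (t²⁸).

The order of (t²⁸) is 5 (smallest k with (t²⁸)ᵏ = e), so (t²⁸)⁻¹ = (t²⁸)⁴ = t⁷.
Check: (t²⁸) · (t⁷) → (t²⁸) · t⁷ = e, giving e as required.

Answer: t⁷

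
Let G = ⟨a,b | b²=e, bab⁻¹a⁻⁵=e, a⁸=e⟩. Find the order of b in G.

Compute successive powers until reaching e:
  b¹ = b, b² = e.
The smallest positive k with bᵏ = e is 2.

Answer: 2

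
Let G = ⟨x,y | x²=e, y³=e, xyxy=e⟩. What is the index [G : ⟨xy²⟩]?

First find ord(xy²) by computing successive powers:
  (xy²)¹ = xy², (xy²)² = e.
So |⟨xy²⟩| = ord(xy²) = 2. With |G| = 6, by Lagrange [G : ⟨xy²⟩] = 6/2 = 3.

Answer: 3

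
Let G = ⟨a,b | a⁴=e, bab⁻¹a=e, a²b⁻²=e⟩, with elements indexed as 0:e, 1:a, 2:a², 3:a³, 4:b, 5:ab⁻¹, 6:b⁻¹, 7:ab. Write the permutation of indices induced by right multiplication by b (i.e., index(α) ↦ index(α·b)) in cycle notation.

(0 4 2 6)(1 7 3 5)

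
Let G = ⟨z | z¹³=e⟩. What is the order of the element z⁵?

Compute successive powers until reaching e:
  (z⁵)¹ = z⁵, (z⁵)² = z¹⁰, (z⁵)³ = z², (z⁵)⁴ = z⁷, (z⁵)⁵ = z¹², (z⁵)⁶ = z⁴, (z⁵)⁷ = z⁹, (z⁵)⁸ = z, (z⁵)⁹ = z⁶, (z⁵)¹⁰ = z¹¹, (z⁵)¹¹ = z³, (z⁵)¹² = z⁸, (z⁵)¹³ = e.
The smallest positive k with (z⁵)ᵏ = e is 13.

Answer: 13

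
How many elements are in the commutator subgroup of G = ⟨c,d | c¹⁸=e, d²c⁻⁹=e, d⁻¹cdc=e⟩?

G' = [G, G] is generated by all commutators. The generator-pair commutators are: [c, d] = c².
The subgroup they normally generate is {e, c², c⁴, c⁶, c⁸, c¹⁰, c¹², c¹⁴, c¹⁶}, of order 9.
Check: |G/G'| = 36/9 = 4 is the order of the abelianisation.

Answer: 9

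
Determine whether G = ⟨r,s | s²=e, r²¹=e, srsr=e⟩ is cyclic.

Every cyclic group is abelian. But r·s = rs while s·r = r²⁰s, so r·s ≠ s·r and G is not abelian. Hence G is not cyclic.

Answer: No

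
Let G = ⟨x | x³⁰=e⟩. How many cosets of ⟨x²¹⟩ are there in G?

First find ord(x²¹) by computing successive powers:
  (x²¹)¹ = x²¹, (x²¹)² = x¹², (x²¹)³ = x³, (x²¹)⁴ = x²⁴, (x²¹)⁵ = x¹⁵, (x²¹)⁶ = x⁶, (x²¹)⁷ = x²⁷, (x²¹)⁸ = x¹⁸, (x²¹)⁹ = x⁹, (x²¹)¹⁰ = e.
So |⟨x²¹⟩| = ord(x²¹) = 10. With |G| = 30, by Lagrange [G : ⟨x²¹⟩] = 30/10 = 3.

Answer: 3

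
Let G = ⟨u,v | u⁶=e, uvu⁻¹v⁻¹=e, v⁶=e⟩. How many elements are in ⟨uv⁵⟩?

|⟨uv⁵⟩| equals the order of uv⁵. Compute successive powers until reaching e:
  (uv⁵)¹ = uv⁵, (uv⁵)² = u²v⁴, (uv⁵)³ = u³v³, (uv⁵)⁴ = u⁴v², (uv⁵)⁵ = u⁵v, (uv⁵)⁶ = e.
The smallest positive k with (uv⁵)ᵏ = e is 6, so |⟨uv⁵⟩| = 6.

Answer: 6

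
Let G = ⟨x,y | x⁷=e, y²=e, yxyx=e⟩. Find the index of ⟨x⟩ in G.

First find ord(x) by computing successive powers:
  x¹ = x, x² = x², x³ = x³, x⁴ = x⁴, x⁵ = x⁵, x⁶ = x⁶, x⁷ = e.
So |⟨x⟩| = ord(x) = 7. With |G| = 14, by Lagrange [G : ⟨x⟩] = 14/7 = 2.

Answer: 2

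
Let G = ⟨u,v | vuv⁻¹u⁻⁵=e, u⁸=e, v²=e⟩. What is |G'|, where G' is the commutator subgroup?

G' = [G, G] is generated by all commutators. The generator-pair commutators are: [u, v] = u⁴.
The subgroup they normally generate is {e, u⁴}, of order 2.
Check: |G/G'| = 16/2 = 8 is the order of the abelianisation.

Answer: 2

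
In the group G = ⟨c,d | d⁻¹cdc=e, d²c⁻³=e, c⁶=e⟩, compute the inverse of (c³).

The order of (c³) is 2 (smallest k with (c³)ᵏ = e), so (c³)⁻¹ = (c³)¹ = c³.
Check: (c³) · (c³) → (c³) · c³ = e, giving e as required.

Answer: c³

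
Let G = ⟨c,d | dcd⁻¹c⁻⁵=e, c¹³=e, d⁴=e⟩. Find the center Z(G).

An element z ∈ Z(G) iff z commutes with every generator.
For example e is central: e·c = c = c·e; e·d = d = d·e.
Whereas c ∉ Z(G) since c·d = cd ≠ c⁵d = d·c.
Checking each of the 52 elements this way gives Z(G) = {e}, of order 1.

Answer: {e}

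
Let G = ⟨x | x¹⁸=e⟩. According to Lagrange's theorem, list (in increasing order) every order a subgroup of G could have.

|G| = 18 = 2 · 3². By Lagrange's theorem the order of any subgroup divides 18; the divisors of 18 are 1, 2, 3, 6, 9, 18.

Answer: 1, 2, 3, 6, 9, 18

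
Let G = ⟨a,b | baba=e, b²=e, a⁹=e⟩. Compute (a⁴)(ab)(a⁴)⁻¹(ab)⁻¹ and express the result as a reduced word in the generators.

[(a⁴), (ab)] = (a⁴)·(ab)·(a⁴)⁻¹·(ab)⁻¹.
  (a⁴) · (ab) = a⁵b
  (a⁵b) · (a⁵) = b
  b · (ab) = a⁸

Answer: a⁸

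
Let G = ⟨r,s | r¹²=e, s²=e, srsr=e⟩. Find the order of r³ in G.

Compute successive powers until reaching e:
  (r³)¹ = r³, (r³)² = r⁶, (r³)³ = r⁹, (r³)⁴ = e.
The smallest positive k with (r³)ᵏ = e is 4.

Answer: 4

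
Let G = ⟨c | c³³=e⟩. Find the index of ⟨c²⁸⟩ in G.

First find ord(c²⁸) by computing successive powers:
  (c²⁸)¹ = c²⁸, (c²⁸)² = c²³, (c²⁸)³ = c¹⁸, (c²⁸)⁴ = c¹³, (c²⁸)⁵ = c⁸, (c²⁸)⁶ = c³, (c²⁸)⁷ = c³¹, (c²⁸)⁸ = c²⁶, (c²⁸)⁹ = c²¹, (c²⁸)¹⁰ = c¹⁶, (c²⁸)¹¹ = c¹¹, (c²⁸)¹² = c⁶, (c²⁸)¹³ = c, (c²⁸)¹⁴ = c²⁹, (c²⁸)¹⁵ = c²⁴, (c²⁸)¹⁶ = c¹⁹, (c²⁸)¹⁷ = c¹⁴, (c²⁸)¹⁸ = c⁹, (c²⁸)¹⁹ = c⁴, (c²⁸)²⁰ = c³², (c²⁸)²¹ = c²⁷, (c²⁸)²² = c²², (c²⁸)²³ = c¹⁷, (c²⁸)²⁴ = c¹², (c²⁸)²⁵ = c⁷, (c²⁸)²⁶ = c², (c²⁸)²⁷ = c³⁰, (c²⁸)²⁸ = c²⁵, (c²⁸)²⁹ = c²⁰, (c²⁸)³⁰ = c¹⁵, (c²⁸)³¹ = c¹⁰, (c²⁸)³² = c⁵, (c²⁸)³³ = e.
So |⟨c²⁸⟩| = ord(c²⁸) = 33. With |G| = 33, by Lagrange [G : ⟨c²⁸⟩] = 33/33 = 1.

Answer: 1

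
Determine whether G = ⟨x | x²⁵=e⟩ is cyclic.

|G| = 25. The element x has order 25 (its powers give 25 distinct elements), so ⟨x⟩ = G and G is cyclic.

Answer: Yes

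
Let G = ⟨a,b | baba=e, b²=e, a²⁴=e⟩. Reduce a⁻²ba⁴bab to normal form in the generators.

Multiply left to right, reducing at each step:
  (a²²) · b = a²²b
  (a²²b) · a⁴ = a¹⁸b
  (a¹⁸b) · b = a¹⁸
  (a¹⁸) · a = a¹⁹
  (a¹⁹) · b = a¹⁹b

Answer: a¹⁹b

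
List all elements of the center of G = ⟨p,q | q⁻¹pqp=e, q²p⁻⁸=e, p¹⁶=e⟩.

An element z ∈ Z(G) iff z commutes with every generator.
For example p⁸ is central: (p⁸)·p = p⁹ = p·(p⁸); (p⁸)·q = q⁻¹ = q·(p⁸).
Whereas p ∉ Z(G) since p·q = pq ≠ p⁷q⁻¹ = q·p.
Checking each of the 32 elements this way gives Z(G) = {e, p⁸}, of order 2.

Answer: {e, p⁸}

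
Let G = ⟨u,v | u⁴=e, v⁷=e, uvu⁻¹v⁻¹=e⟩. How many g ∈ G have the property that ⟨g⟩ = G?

G is cyclic of order 28. An element generates G iff its order is 28, and a cyclic group of order 28 has exactly φ(28) = 12 such elements.

Answer: 12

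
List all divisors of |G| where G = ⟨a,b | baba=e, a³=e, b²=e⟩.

|G| = 6 = 2 · 3. By Lagrange's theorem the order of any subgroup divides 6; the divisors of 6 are 1, 2, 3, 6.

Answer: 1, 2, 3, 6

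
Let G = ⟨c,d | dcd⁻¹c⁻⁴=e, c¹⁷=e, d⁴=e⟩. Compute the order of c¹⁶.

Compute successive powers until reaching e:
  (c¹⁶)¹ = c¹⁶, (c¹⁶)² = c¹⁵, (c¹⁶)³ = c¹⁴, (c¹⁶)⁴ = c¹³, (c¹⁶)⁵ = c¹², (c¹⁶)⁶ = c¹¹, (c¹⁶)⁷ = c¹⁰, (c¹⁶)⁸ = c⁹, (c¹⁶)⁹ = c⁸, (c¹⁶)¹⁰ = c⁷, (c¹⁶)¹¹ = c⁶, (c¹⁶)¹² = c⁵, (c¹⁶)¹³ = c⁴, (c¹⁶)¹⁴ = c³, (c¹⁶)¹⁵ = c², (c¹⁶)¹⁶ = c, (c¹⁶)¹⁷ = e.
The smallest positive k with (c¹⁶)ᵏ = e is 17.

Answer: 17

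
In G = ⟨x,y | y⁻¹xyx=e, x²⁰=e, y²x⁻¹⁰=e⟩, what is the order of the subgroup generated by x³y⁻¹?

|⟨x³y⁻¹⟩| equals the order of x³y⁻¹. Compute successive powers until reaching e:
  (x³y⁻¹)¹ = x³y⁻¹, (x³y⁻¹)² = x¹⁰, (x³y⁻¹)³ = x³y, (x³y⁻¹)⁴ = e.
The smallest positive k with (x³y⁻¹)ᵏ = e is 4, so |⟨x³y⁻¹⟩| = 4.

Answer: 4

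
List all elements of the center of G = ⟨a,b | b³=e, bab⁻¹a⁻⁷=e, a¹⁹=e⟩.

An element z ∈ Z(G) iff z commutes with every generator.
For example e is central: e·a = a = a·e; e·b = b = b·e.
Whereas a ∉ Z(G) since a·b = ab ≠ a⁷b = b·a.
Checking each of the 57 elements this way gives Z(G) = {e}, of order 1.

Answer: {e}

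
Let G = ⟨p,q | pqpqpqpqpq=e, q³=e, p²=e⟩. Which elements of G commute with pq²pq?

⟨pq²pq⟩ ⊆ C_G(pq²pq) since powers of pq²pq commute with pq²pq; so |C_G(pq²pq)| ≥ |⟨pq²pq⟩| = 5.
By orbit–stabilizer, |C_G(pq²pq)| = |G| / |conj. class of pq²pq| = 60 / 12 = 5.
The 5 elements commuting with pq²pq are {e, q²pqp, pq²pq, q²pqpq²pqp, pq²pqpq²pq}.

Answer: {e, q²pqp, pq²pq, q²pqpq²pqp, pq²pqpq²pq}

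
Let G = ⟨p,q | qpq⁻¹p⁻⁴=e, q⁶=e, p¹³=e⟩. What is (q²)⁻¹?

The order of (q²) is 3 (smallest k with (q²)ᵏ = e), so (q²)⁻¹ = (q²)² = q⁴.
Check: (q²) · (q⁴) → (q²) · q⁴ = e, giving e as required.

Answer: q⁴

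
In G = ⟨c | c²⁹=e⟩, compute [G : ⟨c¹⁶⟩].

First find ord(c¹⁶) by computing successive powers:
  (c¹⁶)¹ = c¹⁶, (c¹⁶)² = c³, (c¹⁶)³ = c¹⁹, (c¹⁶)⁴ = c⁶, (c¹⁶)⁵ = c²², (c¹⁶)⁶ = c⁹, (c¹⁶)⁷ = c²⁵, (c¹⁶)⁸ = c¹², (c¹⁶)⁹ = c²⁸, (c¹⁶)¹⁰ = c¹⁵, (c¹⁶)¹¹ = c², (c¹⁶)¹² = c¹⁸, (c¹⁶)¹³ = c⁵, (c¹⁶)¹⁴ = c²¹, (c¹⁶)¹⁵ = c⁸, (c¹⁶)¹⁶ = c²⁴, (c¹⁶)¹⁷ = c¹¹, (c¹⁶)¹⁸ = c²⁷, (c¹⁶)¹⁹ = c¹⁴, (c¹⁶)²⁰ = c, (c¹⁶)²¹ = c¹⁷, (c¹⁶)²² = c⁴, (c¹⁶)²³ = c²⁰, (c¹⁶)²⁴ = c⁷, (c¹⁶)²⁵ = c²³, (c¹⁶)²⁶ = c¹⁰, (c¹⁶)²⁷ = c²⁶, (c¹⁶)²⁸ = c¹³, (c¹⁶)²⁹ = e.
So |⟨c¹⁶⟩| = ord(c¹⁶) = 29. With |G| = 29, by Lagrange [G : ⟨c¹⁶⟩] = 29/29 = 1.

Answer: 1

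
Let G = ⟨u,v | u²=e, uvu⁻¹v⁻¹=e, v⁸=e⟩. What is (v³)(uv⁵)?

Compute (v³) · (uv⁵) by multiplying left to right and reducing via the relations at each step:
  (v³) · u = uv³
  (uv³) · v⁵ = u

Answer: u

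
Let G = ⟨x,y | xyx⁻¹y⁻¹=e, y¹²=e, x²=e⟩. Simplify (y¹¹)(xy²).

Compute (y¹¹) · (xy²) by multiplying left to right and reducing via the relations at each step:
  (y¹¹) · x = xy¹¹
  (xy¹¹) · y² = xy

Answer: xy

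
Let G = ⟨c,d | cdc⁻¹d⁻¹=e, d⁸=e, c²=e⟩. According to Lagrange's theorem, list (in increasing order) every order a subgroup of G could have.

|G| = 16 = 2⁴. By Lagrange's theorem the order of any subgroup divides 16; the divisors of 16 are 1, 2, 4, 8, 16.

Answer: 1, 2, 4, 8, 16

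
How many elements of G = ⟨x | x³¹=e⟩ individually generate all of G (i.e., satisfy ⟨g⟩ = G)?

G is cyclic of order 31. An element generates G iff its order is 31, and a cyclic group of order 31 has exactly φ(31) = 30 such elements.

Answer: 30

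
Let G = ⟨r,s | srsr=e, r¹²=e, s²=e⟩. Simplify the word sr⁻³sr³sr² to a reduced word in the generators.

Multiply left to right, reducing at each step:
  s · r⁻³ = r³s
  (r³s) · s = r³
  (r³) · r³ = r⁶
  (r⁶) · s = r⁶s
  (r⁶s) · r² = r⁴s

Answer: r⁴s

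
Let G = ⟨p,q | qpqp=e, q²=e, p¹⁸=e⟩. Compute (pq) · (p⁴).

Compute (pq) · (p⁴) by multiplying left to right and reducing via the relations at each step:
  (pq) · p⁴ = p¹⁵q

Answer: p¹⁵q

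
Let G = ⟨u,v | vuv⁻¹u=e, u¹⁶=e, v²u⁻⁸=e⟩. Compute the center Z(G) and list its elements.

An element z ∈ Z(G) iff z commutes with every generator.
For example u⁸ is central: (u⁸)·u = u⁹ = u·(u⁸); (u⁸)·v = v⁻¹ = v·(u⁸).
Whereas u ∉ Z(G) since u·v = uv ≠ u⁷v⁻¹ = v·u.
Checking each of the 32 elements this way gives Z(G) = {e, u⁸}, of order 2.

Answer: {e, u⁸}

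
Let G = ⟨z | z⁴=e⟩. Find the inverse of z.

The order of z is 4 (smallest k with zᵏ = e), so z⁻¹ = z³ = z³.
Check: z · (z³) → z · z³ = e, giving e as required.

Answer: z³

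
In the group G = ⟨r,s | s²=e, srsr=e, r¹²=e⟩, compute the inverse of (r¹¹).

The order of (r¹¹) is 12 (smallest k with (r¹¹)ᵏ = e), so (r¹¹)⁻¹ = (r¹¹)¹¹ = r.
Check: (r¹¹) · r → (r¹¹) · r = e, giving e as required.

Answer: r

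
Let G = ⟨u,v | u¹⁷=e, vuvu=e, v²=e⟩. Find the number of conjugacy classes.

The conjugacy classes (representative and size) are:
  [e] (size 1), [u¹⁶] (size 2), [u²] (size 2), [u³] (size 2), [u¹³] (size 2), [u¹²] (size 2), [u⁶] (size 2), [u¹⁰] (size 2), [u⁹] (size 2), [u⁷v] (size 17).
Class equation: 1 + 2 + 2 + 2 + 2 + 2 + 2 + 2 + 2 + 17 = 34 = |G|. So G has 10 conjugacy classes.

Answer: 10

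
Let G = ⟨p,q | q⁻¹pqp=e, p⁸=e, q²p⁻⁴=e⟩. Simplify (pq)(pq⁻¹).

Compute (pq) · (pq⁻¹) by multiplying left to right and reducing via the relations at each step:
  (pq) · p = q
  q · q⁻¹ = e

Answer: e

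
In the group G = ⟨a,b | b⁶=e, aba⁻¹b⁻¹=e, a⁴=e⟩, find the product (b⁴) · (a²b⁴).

Compute (b⁴) · (a²b⁴) by multiplying left to right and reducing via the relations at each step:
  (b⁴) · a² = a²b⁴
  (a²b⁴) · b⁴ = a²b²

Answer: a²b²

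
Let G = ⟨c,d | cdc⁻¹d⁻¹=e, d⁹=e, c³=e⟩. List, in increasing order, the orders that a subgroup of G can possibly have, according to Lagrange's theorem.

|G| = 27 = 3³. By Lagrange's theorem the order of any subgroup divides 27; the divisors of 27 are 1, 3, 9, 27.

Answer: 1, 3, 9, 27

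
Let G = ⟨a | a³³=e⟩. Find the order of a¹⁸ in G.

Compute successive powers until reaching e:
  (a¹⁸)¹ = a¹⁸, (a¹⁸)² = a³, (a¹⁸)³ = a²¹, (a¹⁸)⁴ = a⁶, (a¹⁸)⁵ = a²⁴, (a¹⁸)⁶ = a⁹, (a¹⁸)⁷ = a²⁷, (a¹⁸)⁸ = a¹², (a¹⁸)⁹ = a³⁰, (a¹⁸)¹⁰ = a¹⁵, (a¹⁸)¹¹ = e.
The smallest positive k with (a¹⁸)ᵏ = e is 11.

Answer: 11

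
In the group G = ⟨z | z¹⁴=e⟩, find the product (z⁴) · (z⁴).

Compute (z⁴) · (z⁴) by multiplying left to right and reducing via the relations at each step:
  (z⁴) · z⁴ = z⁸

Answer: z⁸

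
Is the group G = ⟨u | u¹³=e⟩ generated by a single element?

|G| = 13. The element u has order 13 (its powers give 13 distinct elements), so ⟨u⟩ = G and G is cyclic.

Answer: Yes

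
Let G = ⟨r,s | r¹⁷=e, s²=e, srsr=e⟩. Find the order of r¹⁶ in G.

Compute successive powers until reaching e:
  (r¹⁶)¹ = r¹⁶, (r¹⁶)² = r¹⁵, (r¹⁶)³ = r¹⁴, (r¹⁶)⁴ = r¹³, (r¹⁶)⁵ = r¹², (r¹⁶)⁶ = r¹¹, (r¹⁶)⁷ = r¹⁰, (r¹⁶)⁸ = r⁹, (r¹⁶)⁹ = r⁸, (r¹⁶)¹⁰ = r⁷, (r¹⁶)¹¹ = r⁶, (r¹⁶)¹² = r⁵, (r¹⁶)¹³ = r⁴, (r¹⁶)¹⁴ = r³, (r¹⁶)¹⁵ = r², (r¹⁶)¹⁶ = r, (r¹⁶)¹⁷ = e.
The smallest positive k with (r¹⁶)ᵏ = e is 17.

Answer: 17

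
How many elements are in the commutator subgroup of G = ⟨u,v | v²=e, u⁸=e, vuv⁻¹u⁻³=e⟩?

G' = [G, G] is generated by all commutators. The generator-pair commutators are: [u, v] = u⁶.
The subgroup they normally generate is {e, u², u⁴, u⁶}, of order 4.
Check: |G/G'| = 16/4 = 4 is the order of the abelianisation.

Answer: 4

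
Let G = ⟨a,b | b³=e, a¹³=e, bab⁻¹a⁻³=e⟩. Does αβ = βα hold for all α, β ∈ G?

a·b = ab but b·a = a³b, so a·b ≠ b·a and G is not abelian.

Answer: No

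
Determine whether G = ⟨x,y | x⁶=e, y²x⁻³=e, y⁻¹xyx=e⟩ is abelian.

x·y = xy but y·x = x²y⁻¹, so x·y ≠ y·x and G is not abelian.

Answer: No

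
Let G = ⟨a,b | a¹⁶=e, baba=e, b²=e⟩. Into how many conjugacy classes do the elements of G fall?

The conjugacy classes (representative and size) are:
  [e] (size 1), [a¹⁵] (size 2), [a²] (size 2), [a³] (size 2), [a¹²] (size 2), [a⁵] (size 2), [a⁶] (size 2), [a⁷] (size 2), [a⁸] (size 1), [a²b] (size 8), [a¹⁵b] (size 8).
Class equation: 1 + 2 + 2 + 2 + 2 + 2 + 2 + 2 + 1 + 8 + 8 = 32 = |G|. So G has 11 conjugacy classes.

Answer: 11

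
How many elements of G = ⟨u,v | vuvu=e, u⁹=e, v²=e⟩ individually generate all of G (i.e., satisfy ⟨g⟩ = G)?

⟨g⟩ = G would require ord(g) = |G| = 18, but the maximum element order in G is 9 < 18. So G is not cyclic and no single element generates it: the count is 0.

Answer: 0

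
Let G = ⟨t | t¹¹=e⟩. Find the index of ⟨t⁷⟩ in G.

First find ord(t⁷) by computing successive powers:
  (t⁷)¹ = t⁷, (t⁷)² = t³, (t⁷)³ = t¹⁰, (t⁷)⁴ = t⁶, (t⁷)⁵ = t², (t⁷)⁶ = t⁹, (t⁷)⁷ = t⁵, (t⁷)⁸ = t, (t⁷)⁹ = t⁸, (t⁷)¹⁰ = t⁴, (t⁷)¹¹ = e.
So |⟨t⁷⟩| = ord(t⁷) = 11. With |G| = 11, by Lagrange [G : ⟨t⁷⟩] = 11/11 = 1.

Answer: 1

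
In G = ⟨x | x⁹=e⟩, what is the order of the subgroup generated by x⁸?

|⟨x⁸⟩| equals the order of x⁸. Compute successive powers until reaching e:
  (x⁸)¹ = x⁸, (x⁸)² = x⁷, (x⁸)³ = x⁶, (x⁸)⁴ = x⁵, (x⁸)⁵ = x⁴, (x⁸)⁶ = x³, (x⁸)⁷ = x², (x⁸)⁸ = x, (x⁸)⁹ = e.
The smallest positive k with (x⁸)ᵏ = e is 9, so |⟨x⁸⟩| = 9.

Answer: 9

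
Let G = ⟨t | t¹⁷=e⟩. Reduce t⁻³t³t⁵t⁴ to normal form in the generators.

Multiply left to right, reducing at each step:
  (t¹⁴) · t³ = e
  e · t⁵ = t⁵
  (t⁵) · t⁴ = t⁹

Answer: t⁹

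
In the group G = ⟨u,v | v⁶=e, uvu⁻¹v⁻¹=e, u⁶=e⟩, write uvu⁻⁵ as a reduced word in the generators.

Multiply left to right, reducing at each step:
  u · v = uv
  (uv) · u⁻⁵ = u²v

Answer: u²v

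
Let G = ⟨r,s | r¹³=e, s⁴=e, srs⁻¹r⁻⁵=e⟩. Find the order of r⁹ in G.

Compute successive powers until reaching e:
  (r⁹)¹ = r⁹, (r⁹)² = r⁵, (r⁹)³ = r, (r⁹)⁴ = r¹⁰, (r⁹)⁵ = r⁶, (r⁹)⁶ = r², (r⁹)⁷ = r¹¹, (r⁹)⁸ = r⁷, (r⁹)⁹ = r³, (r⁹)¹⁰ = r¹², (r⁹)¹¹ = r⁸, (r⁹)¹² = r⁴, (r⁹)¹³ = e.
The smallest positive k with (r⁹)ᵏ = e is 13.

Answer: 13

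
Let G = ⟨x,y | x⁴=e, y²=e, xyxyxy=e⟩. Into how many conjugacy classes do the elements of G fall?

The conjugacy classes (representative and size) are:
  [e] (size 1), [x³] (size 6), [x²yx²y] (size 3), [xyx³] (size 6), [yx³] (size 8).
Class equation: 1 + 6 + 3 + 6 + 8 = 24 = |G|. So G has 5 conjugacy classes.

Answer: 5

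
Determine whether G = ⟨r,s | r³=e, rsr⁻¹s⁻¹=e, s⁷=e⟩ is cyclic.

|G| = 21. The element rs has order 21 (its powers give 21 distinct elements), so ⟨rs⟩ = G and G is cyclic.

Answer: Yes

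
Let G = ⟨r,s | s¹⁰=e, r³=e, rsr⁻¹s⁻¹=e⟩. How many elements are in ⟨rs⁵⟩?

|⟨rs⁵⟩| equals the order of rs⁵. Compute successive powers until reaching e:
  (rs⁵)¹ = rs⁵, (rs⁵)² = r², (rs⁵)³ = s⁵, (rs⁵)⁴ = r, (rs⁵)⁵ = r²s⁵, (rs⁵)⁶ = e.
The smallest positive k with (rs⁵)ᵏ = e is 6, so |⟨rs⁵⟩| = 6.

Answer: 6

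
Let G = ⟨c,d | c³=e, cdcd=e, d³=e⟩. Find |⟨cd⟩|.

|⟨cd⟩| equals the order of cd. Compute successive powers until reaching e:
  (cd)¹ = cd, (cd)² = e.
The smallest positive k with (cd)ᵏ = e is 2, so |⟨cd⟩| = 2.

Answer: 2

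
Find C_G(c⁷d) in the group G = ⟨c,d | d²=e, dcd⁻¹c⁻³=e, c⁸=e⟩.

⟨c⁷d⟩ ⊆ C_G(c⁷d) since powers of c⁷d commute with c⁷d; so |C_G(c⁷d)| ≥ |⟨c⁷d⟩| = 4.
By orbit–stabilizer, |C_G(c⁷d)| = |G| / |conj. class of c⁷d| = 16 / 4 = 4.
The 4 elements commuting with c⁷d are {e, c⁴, c³d, c⁷d}.

Answer: {e, c⁴, c³d, c⁷d}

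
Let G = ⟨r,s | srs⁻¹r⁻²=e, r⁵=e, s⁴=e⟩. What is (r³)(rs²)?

Compute (r³) · (rs²) by multiplying left to right and reducing via the relations at each step:
  (r³) · r = r⁴
  (r⁴) · s² = r⁴s²

Answer: r⁴s²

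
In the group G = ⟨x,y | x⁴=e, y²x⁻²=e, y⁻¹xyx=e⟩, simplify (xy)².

Compute successive powers of (xy), reducing at each step:
  (xy)²: (xy) · x = y;   y · y = x²

Answer: x²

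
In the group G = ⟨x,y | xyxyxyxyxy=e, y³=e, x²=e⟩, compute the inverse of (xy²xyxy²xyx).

The order of (xy²xyxy²xyx) is 2 (smallest k with (xy²xyxy²xyx)ᵏ = e), so (xy²xyxy²xyx)⁻¹ = (xy²xyxy²xyx)¹ = xy²xyxy²xyx.
Check: (xy²xyxy²xyx) · (xy²xyxy²xyx) → (xy²xyxy²xyx) · x = xy²xyxy²xy;   (xy²xyxy²xy) · y² = xy²xyxy²x;   (xy²xyxy²x) · x = xy²xyxy²;   (xy²xyxy²) · y = xy²xyx;   (xy²xyx) · x = xy²xy;   (xy²xy) · y² = xy²x;   (xy²x) · x = xy²;   (xy²) · y = x;   x · x = e, giving e as required.

Answer: xy²xyxy²xyx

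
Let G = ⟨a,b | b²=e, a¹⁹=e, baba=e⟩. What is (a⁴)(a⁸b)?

Compute (a⁴) · (a⁸b) by multiplying left to right and reducing via the relations at each step:
  (a⁴) · a⁸ = a¹²
  (a¹²) · b = a¹²b

Answer: a¹²b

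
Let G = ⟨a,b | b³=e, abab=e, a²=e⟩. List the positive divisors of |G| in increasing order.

|G| = 6 = 2 · 3. By Lagrange's theorem the order of any subgroup divides 6; the divisors of 6 are 1, 2, 3, 6.

Answer: 1, 2, 3, 6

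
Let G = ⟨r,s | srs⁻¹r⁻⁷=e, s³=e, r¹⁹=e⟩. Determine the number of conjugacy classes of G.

The conjugacy classes (representative and size) are:
  [e] (size 1), [r¹¹] (size 3), [r¹⁴] (size 3), [r⁶] (size 3), [r¹⁷] (size 3), [r¹²] (size 3), [r¹⁰] (size 3), [r²s] (size 19), [r¹⁸s²] (size 19).
Class equation: 1 + 3 + 3 + 3 + 3 + 3 + 3 + 19 + 19 = 57 = |G|. So G has 9 conjugacy classes.

Answer: 9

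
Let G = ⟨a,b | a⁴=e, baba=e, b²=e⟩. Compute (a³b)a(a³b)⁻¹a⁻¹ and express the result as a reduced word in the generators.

[(a³b), a] = (a³b)·a·(a³b)⁻¹·a⁻¹.
  (a³b) · a = a²b
  (a²b) · (a³b) = a³
  (a³) · (a³) = a²

Answer: a²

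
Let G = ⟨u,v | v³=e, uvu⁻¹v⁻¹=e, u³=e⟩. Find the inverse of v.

The order of v is 3 (smallest k with vᵏ = e), so v⁻¹ = v² = v².
Check: v · (v²) → v · v² = e, giving e as required.

Answer: v²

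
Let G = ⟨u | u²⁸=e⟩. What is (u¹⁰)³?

Compute successive powers of (u¹⁰), reducing at each step:
  (u¹⁰)²: (u¹⁰) · u¹⁰ = u²⁰
  (u¹⁰)³: (u²⁰) · u¹⁰ = u²

Answer: u²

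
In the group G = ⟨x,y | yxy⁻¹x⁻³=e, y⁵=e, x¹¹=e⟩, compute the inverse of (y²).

The order of (y²) is 5 (smallest k with (y²)ᵏ = e), so (y²)⁻¹ = (y²)⁴ = y³.
Check: (y²) · (y³) → (y²) · y³ = e, giving e as required.

Answer: y³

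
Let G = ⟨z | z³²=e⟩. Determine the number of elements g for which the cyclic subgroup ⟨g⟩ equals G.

G is cyclic of order 32. An element generates G iff its order is 32, and a cyclic group of order 32 has exactly φ(32) = 16 such elements.

Answer: 16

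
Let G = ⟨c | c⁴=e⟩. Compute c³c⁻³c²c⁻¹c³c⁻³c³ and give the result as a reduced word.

Multiply left to right, reducing at each step:
  (c³) · c⁻³ = e
  e · c² = c²
  (c²) · c⁻¹ = c
  c · c³ = e
  e · c⁻³ = c
  c · c³ = e

Answer: e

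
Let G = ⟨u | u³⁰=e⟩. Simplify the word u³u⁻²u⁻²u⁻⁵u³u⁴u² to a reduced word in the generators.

Multiply left to right, reducing at each step:
  (u³) · u⁻² = u
  u · u⁻² = u²⁹
  (u²⁹) · u⁻⁵ = u²⁴
  (u²⁴) · u³ = u²⁷
  (u²⁷) · u⁴ = u
  u · u² = u³

Answer: u³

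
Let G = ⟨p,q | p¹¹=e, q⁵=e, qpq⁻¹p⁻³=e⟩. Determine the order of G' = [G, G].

G' = [G, G] is generated by all commutators. The generator-pair commutators are: [p, q] = p⁹.
The subgroup they normally generate is {e, p, p², p³, p⁴, p⁵, p⁶, p⁷, p⁸, p⁹, p¹⁰}, of order 11.
Check: |G/G'| = 55/11 = 5 is the order of the abelianisation.

Answer: 11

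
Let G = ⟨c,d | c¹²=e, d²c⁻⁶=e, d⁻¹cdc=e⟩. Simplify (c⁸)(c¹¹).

Compute (c⁸) · (c¹¹) by multiplying left to right and reducing via the relations at each step:
  (c⁸) · c¹¹ = c⁷

Answer: c⁷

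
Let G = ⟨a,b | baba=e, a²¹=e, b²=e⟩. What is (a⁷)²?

Compute successive powers of (a⁷), reducing at each step:
  (a⁷)²: (a⁷) · a⁷ = a¹⁴

Answer: a¹⁴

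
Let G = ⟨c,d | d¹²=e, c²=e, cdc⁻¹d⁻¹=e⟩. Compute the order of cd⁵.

Compute successive powers until reaching e:
  (cd⁵)¹ = cd⁵, (cd⁵)² = d¹⁰, (cd⁵)³ = cd³, (cd⁵)⁴ = d⁸, (cd⁵)⁵ = cd, (cd⁵)⁶ = d⁶, (cd⁵)⁷ = cd¹¹, (cd⁵)⁸ = d⁴, (cd⁵)⁹ = cd⁹, (cd⁵)¹⁰ = d², (cd⁵)¹¹ = cd⁷, (cd⁵)¹² = e.
The smallest positive k with (cd⁵)ᵏ = e is 12.

Answer: 12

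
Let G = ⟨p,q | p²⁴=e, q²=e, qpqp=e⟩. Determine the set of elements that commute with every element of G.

An element z ∈ Z(G) iff z commutes with every generator.
For example p¹² is central: (p¹²)·p = p¹³ = p·(p¹²); (p¹²)·q = p¹²q = q·(p¹²).
Whereas p ∉ Z(G) since p·q = pq ≠ p²³q = q·p.
Checking each of the 48 elements this way gives Z(G) = {e, p¹²}, of order 2.

Answer: {e, p¹²}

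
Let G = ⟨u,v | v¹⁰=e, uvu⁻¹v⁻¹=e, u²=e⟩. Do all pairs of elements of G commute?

Each pair of generators commutes: u·v = uv = v·u. Since the generators pairwise commute, every element of G commutes with every other, so G is abelian.

Answer: Yes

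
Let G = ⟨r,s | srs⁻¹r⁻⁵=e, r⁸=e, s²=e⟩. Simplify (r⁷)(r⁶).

Compute (r⁷) · (r⁶) by multiplying left to right and reducing via the relations at each step:
  (r⁷) · r⁶ = r⁵

Answer: r⁵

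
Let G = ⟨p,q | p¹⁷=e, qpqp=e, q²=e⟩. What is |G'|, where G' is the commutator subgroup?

G' = [G, G] is generated by all commutators. The generator-pair commutators are: [p, q] = p².
The subgroup they normally generate is {e, p, p², p³, p⁴, p⁵, p⁶, p⁷, p⁸, p⁹, p¹⁰, p¹¹, p¹², p¹³, p¹⁴, p¹⁵, p¹⁶}, of order 17.
Check: |G/G'| = 34/17 = 2 is the order of the abelianisation.

Answer: 17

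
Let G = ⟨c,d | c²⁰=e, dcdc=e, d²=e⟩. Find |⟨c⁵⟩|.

|⟨c⁵⟩| equals the order of c⁵. Compute successive powers until reaching e:
  (c⁵)¹ = c⁵, (c⁵)² = c¹⁰, (c⁵)³ = c¹⁵, (c⁵)⁴ = e.
The smallest positive k with (c⁵)ᵏ = e is 4, so |⟨c⁵⟩| = 4.

Answer: 4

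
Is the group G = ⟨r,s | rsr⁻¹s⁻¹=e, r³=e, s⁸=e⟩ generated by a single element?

|G| = 24. The element rs has order 24 (its powers give 24 distinct elements), so ⟨rs⟩ = G and G is cyclic.

Answer: Yes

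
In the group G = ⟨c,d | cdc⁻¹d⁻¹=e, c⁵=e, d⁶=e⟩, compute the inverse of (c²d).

The order of (c²d) is 30 (smallest k with (c²d)ᵏ = e), so (c²d)⁻¹ = (c²d)²⁹ = c³d⁵.
Check: (c²d) · (c³d⁵) → (c²d) · c³ = d;   d · d⁵ = e, giving e as required.

Answer: c³d⁵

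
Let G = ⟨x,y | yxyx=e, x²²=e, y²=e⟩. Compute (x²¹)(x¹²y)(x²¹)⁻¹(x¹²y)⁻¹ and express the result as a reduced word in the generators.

[(x²¹), (x¹²y)] = (x²¹)·(x¹²y)·(x²¹)⁻¹·(x¹²y)⁻¹.
  (x²¹) · (x¹²y) = x¹¹y
  (x¹¹y) · x = x¹⁰y
  (x¹⁰y) · (x¹²y) = x²⁰

Answer: x²⁰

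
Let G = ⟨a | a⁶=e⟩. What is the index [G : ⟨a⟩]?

First find ord(a) by computing successive powers:
  a¹ = a, a² = a², a³ = a³, a⁴ = a⁴, a⁵ = a⁵, a⁶ = e.
So |⟨a⟩| = ord(a) = 6. With |G| = 6, by Lagrange [G : ⟨a⟩] = 6/6 = 1.

Answer: 1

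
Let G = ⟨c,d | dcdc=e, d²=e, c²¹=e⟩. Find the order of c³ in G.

Compute successive powers until reaching e:
  (c³)¹ = c³, (c³)² = c⁶, (c³)³ = c⁹, (c³)⁴ = c¹², (c³)⁵ = c¹⁵, (c³)⁶ = c¹⁸, (c³)⁷ = e.
The smallest positive k with (c³)ᵏ = e is 7.

Answer: 7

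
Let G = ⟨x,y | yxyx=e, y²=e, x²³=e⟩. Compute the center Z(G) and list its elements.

An element z ∈ Z(G) iff z commutes with every generator.
For example e is central: e·x = x = x·e; e·y = y = y·e.
Whereas x ∉ Z(G) since x·y = xy ≠ x²²y = y·x.
Checking each of the 46 elements this way gives Z(G) = {e}, of order 1.

Answer: {e}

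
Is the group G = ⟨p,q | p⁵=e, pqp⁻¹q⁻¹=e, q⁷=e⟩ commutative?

Each pair of generators commutes: p·q = pq = q·p. Since the generators pairwise commute, every element of G commutes with every other, so G is abelian.

Answer: Yes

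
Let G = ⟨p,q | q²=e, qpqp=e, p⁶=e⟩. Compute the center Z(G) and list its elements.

An element z ∈ Z(G) iff z commutes with every generator.
For example p³ is central: (p³)·p = p⁴ = p·(p³); (p³)·q = p³q = q·(p³).
Whereas p ∉ Z(G) since p·q = pq ≠ p⁵q = q·p.
Checking each of the 12 elements this way gives Z(G) = {e, p³}, of order 2.

Answer: {e, p³}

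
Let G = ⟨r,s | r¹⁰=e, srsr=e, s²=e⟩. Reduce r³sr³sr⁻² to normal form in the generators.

Multiply left to right, reducing at each step:
  (r³) · s = r³s
  (r³s) · r³ = s
  s · s = e
  e · r⁻² = r⁸

Answer: r⁸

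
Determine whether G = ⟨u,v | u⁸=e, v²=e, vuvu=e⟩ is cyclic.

Every cyclic group is abelian. But u·v = uv while v·u = u⁷v, so u·v ≠ v·u and G is not abelian. Hence G is not cyclic.

Answer: No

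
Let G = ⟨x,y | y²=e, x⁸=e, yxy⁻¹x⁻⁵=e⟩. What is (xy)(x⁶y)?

Compute (xy) · (x⁶y) by multiplying left to right and reducing via the relations at each step:
  (xy) · x⁶ = x⁷y
  (x⁷y) · y = x⁷

Answer: x⁷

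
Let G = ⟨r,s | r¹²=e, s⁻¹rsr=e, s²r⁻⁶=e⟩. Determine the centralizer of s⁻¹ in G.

⟨s⁻¹⟩ ⊆ C_G(s⁻¹) since powers of s⁻¹ commute with s⁻¹; so |C_G(s⁻¹)| ≥ |⟨s⁻¹⟩| = 4.
By orbit–stabilizer, |C_G(s⁻¹)| = |G| / |conj. class of s⁻¹| = 24 / 6 = 4.
The 4 elements commuting with s⁻¹ are {e, r⁶, s, s⁻¹}.

Answer: {e, r⁶, s, s⁻¹}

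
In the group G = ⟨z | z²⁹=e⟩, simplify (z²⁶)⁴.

Compute successive powers of (z²⁶), reducing at each step:
  (z²⁶)²: (z²⁶) · z²⁶ = z²³
  (z²⁶)³: (z²³) · z²⁶ = z²⁰
  (z²⁶)⁴: (z²⁰) · z²⁶ = z¹⁷

Answer: z¹⁷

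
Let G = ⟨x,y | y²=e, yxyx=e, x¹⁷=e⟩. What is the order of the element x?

Compute successive powers until reaching e:
  x¹ = x, x² = x², x³ = x³, x⁴ = x⁴, x⁵ = x⁵, x⁶ = x⁶, x⁷ = x⁷, x⁸ = x⁸, x⁹ = x⁹, x¹⁰ = x¹⁰, x¹¹ = x¹¹, x¹² = x¹², x¹³ = x¹³, x¹⁴ = x¹⁴, x¹⁵ = x¹⁵, x¹⁶ = x¹⁶, x¹⁷ = e.
The smallest positive k with xᵏ = e is 17.

Answer: 17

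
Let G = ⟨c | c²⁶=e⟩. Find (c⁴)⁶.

Compute successive powers of (c⁴), reducing at each step:
  (c⁴)²: (c⁴) · c⁴ = c⁸
  (c⁴)³: (c⁸) · c⁴ = c¹²
  (c⁴)⁴: (c¹²) · c⁴ = c¹⁶
  (c⁴)⁵: (c¹⁶) · c⁴ = c²⁰
  (c⁴)⁶: (c²⁰) · c⁴ = c²⁴

Answer: c²⁴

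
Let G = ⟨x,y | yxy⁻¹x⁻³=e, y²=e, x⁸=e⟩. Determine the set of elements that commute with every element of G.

An element z ∈ Z(G) iff z commutes with every generator.
For example x⁴ is central: (x⁴)·x = x⁵ = x·(x⁴); (x⁴)·y = x⁴y = y·(x⁴).
Whereas x ∉ Z(G) since x·y = xy ≠ x³y = y·x.
Checking each of the 16 elements this way gives Z(G) = {e, x⁴}, of order 2.

Answer: {e, x⁴}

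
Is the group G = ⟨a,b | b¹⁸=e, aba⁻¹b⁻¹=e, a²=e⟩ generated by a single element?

|G| = 36, but the maximum element order in G is 18 < 36. No single element generates all of G, so G is not cyclic.

Answer: No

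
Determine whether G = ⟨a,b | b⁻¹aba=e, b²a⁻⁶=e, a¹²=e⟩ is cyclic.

Every cyclic group is abelian. But a·b = ab while b·a = a⁵b⁻¹, so a·b ≠ b·a and G is not abelian. Hence G is not cyclic.

Answer: No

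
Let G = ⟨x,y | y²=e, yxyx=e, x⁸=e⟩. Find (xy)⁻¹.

The order of (xy) is 2 (smallest k with (xy)ᵏ = e), so (xy)⁻¹ = (xy)¹ = xy.
Check: (xy) · (xy) → (xy) · x = y;   y · y = e, giving e as required.

Answer: xy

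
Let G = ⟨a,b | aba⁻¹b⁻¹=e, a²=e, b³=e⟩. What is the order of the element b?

Compute successive powers until reaching e:
  b¹ = b, b² = b², b³ = e.
The smallest positive k with bᵏ = e is 3.

Answer: 3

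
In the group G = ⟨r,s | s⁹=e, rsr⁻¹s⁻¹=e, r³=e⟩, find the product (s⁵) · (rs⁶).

Compute (s⁵) · (rs⁶) by multiplying left to right and reducing via the relations at each step:
  (s⁵) · r = rs⁵
  (rs⁵) · s⁶ = rs²

Answer: rs²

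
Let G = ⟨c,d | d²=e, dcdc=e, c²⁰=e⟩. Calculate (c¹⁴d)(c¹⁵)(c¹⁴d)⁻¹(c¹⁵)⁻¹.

[(c¹⁴d), (c¹⁵)] = (c¹⁴d)·(c¹⁵)·(c¹⁴d)⁻¹·(c¹⁵)⁻¹.
  (c¹⁴d) · (c¹⁵) = c¹⁹d
  (c¹⁹d) · (c¹⁴d) = c⁵
  (c⁵) · (c⁵) = c¹⁰

Answer: c¹⁰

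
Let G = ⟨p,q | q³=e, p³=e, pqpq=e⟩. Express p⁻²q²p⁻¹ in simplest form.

Multiply left to right, reducing at each step:
  p · q² = pq²
  (pq²) · p⁻¹ = p²q

Answer: p²q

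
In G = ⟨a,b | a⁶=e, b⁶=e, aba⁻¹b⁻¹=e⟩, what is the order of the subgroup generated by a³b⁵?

|⟨a³b⁵⟩| equals the order of a³b⁵. Compute successive powers until reaching e:
  (a³b⁵)¹ = a³b⁵, (a³b⁵)² = b⁴, (a³b⁵)³ = a³b³, (a³b⁵)⁴ = b², (a³b⁵)⁵ = a³b, (a³b⁵)⁶ = e.
The smallest positive k with (a³b⁵)ᵏ = e is 6, so |⟨a³b⁵⟩| = 6.

Answer: 6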